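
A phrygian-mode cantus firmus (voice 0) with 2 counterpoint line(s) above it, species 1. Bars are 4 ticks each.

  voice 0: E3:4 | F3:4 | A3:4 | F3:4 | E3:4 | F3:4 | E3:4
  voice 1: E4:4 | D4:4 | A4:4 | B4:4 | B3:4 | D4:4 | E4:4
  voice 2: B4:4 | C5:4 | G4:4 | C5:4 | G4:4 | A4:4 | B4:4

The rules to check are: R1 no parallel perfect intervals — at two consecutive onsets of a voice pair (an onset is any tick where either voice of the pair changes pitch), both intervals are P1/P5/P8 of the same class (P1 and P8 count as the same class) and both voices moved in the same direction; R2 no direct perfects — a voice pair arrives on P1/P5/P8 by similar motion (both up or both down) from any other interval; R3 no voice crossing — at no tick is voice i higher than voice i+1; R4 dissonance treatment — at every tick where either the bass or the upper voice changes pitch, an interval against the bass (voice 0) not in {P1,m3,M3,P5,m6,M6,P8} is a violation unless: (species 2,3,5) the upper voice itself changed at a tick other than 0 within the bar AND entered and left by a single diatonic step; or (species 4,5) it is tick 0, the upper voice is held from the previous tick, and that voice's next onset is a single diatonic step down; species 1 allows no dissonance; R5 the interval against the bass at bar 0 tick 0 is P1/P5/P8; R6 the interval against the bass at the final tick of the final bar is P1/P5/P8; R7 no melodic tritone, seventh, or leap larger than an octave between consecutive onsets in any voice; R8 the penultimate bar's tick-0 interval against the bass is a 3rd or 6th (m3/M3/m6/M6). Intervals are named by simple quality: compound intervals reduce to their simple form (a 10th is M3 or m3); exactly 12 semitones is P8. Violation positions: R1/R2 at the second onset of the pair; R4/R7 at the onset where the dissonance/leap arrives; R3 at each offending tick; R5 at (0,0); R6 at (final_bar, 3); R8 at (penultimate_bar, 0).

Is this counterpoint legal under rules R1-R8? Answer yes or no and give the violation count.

No (11 violations)

bar 0: v0=E3 v1=E4 v2=B4 (P5)
bar 1: v0=F3 v1=D4 v2=C5 (P5)
bar 2: v0=A3 v1=A4 v2=G4 (m7)
bar 3: v0=F3 v1=B4 v2=C5 (P5)
bar 4: v0=E3 v1=B3 v2=G4 (m3)
bar 5: v0=F3 v1=D4 v2=A4 (M3)
bar 6: v0=E3 v1=E4 v2=B4 (P5)
  R1 @ bar1.0: E3/B4 P5 -> F3/C5 P5 similar
  R2 @ bar2.0: F3/D4 M6 -> A3/A4 P8 similar
  R3 @ bar2.0: A4 above G4
  R4 @ bar2.0: A3/G4 m7 untreated
  R3 @ bar2.1: A4 above G4
  R3 @ bar2.2: A4 above G4
  R3 @ bar2.3: A4 above G4
  R4 @ bar3.0: F3/B4 TT untreated
  R2 @ bar4.0: F3/B4 TT -> E3/B3 P5 similar
  R2 @ bar5.0: B3/G4 m6 -> D4/A4 P5 similar
  R1 @ bar6.0: D4/A4 P5 -> E4/B4 P5 similar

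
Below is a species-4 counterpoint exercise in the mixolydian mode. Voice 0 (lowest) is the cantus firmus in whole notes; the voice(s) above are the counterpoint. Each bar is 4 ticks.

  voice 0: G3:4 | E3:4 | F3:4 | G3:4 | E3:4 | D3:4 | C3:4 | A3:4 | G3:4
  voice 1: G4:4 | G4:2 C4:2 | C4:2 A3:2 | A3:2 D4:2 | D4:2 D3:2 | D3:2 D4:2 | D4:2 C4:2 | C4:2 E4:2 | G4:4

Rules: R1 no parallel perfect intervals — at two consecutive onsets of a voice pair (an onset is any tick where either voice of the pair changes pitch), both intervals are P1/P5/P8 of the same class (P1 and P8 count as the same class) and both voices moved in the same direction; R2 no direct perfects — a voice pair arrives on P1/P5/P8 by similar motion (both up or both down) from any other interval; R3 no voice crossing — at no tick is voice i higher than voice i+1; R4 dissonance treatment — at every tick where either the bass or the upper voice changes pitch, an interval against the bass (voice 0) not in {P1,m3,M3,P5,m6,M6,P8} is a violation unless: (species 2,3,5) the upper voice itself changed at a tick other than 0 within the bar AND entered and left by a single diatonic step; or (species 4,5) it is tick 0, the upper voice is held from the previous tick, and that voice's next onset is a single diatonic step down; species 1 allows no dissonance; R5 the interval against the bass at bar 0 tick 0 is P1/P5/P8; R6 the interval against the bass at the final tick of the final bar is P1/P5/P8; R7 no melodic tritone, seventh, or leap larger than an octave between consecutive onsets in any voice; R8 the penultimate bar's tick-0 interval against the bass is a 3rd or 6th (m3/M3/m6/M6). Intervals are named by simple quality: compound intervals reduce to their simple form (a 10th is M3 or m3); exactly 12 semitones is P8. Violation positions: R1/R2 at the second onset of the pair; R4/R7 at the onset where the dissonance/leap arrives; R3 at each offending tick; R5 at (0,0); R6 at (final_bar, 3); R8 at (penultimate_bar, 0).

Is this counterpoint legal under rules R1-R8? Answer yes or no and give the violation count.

No (5 violations)

bar 0: v0=G3 v1=G4 (P8)
bar 1: v0=E3 v1=G4 (m3)
bar 2: v0=F3 v1=C4 (P5)
bar 3: v0=G3 v1=A3 (M2)
bar 4: v0=E3 v1=D4 (m7)
bar 5: v0=D3 v1=D3 (P1)
bar 6: v0=C3 v1=D4 (M2)
bar 7: v0=A3 v1=C4 (m3)
bar 8: v0=G3 v1=G4 (P8)
  R4 @ bar3.0: G3/A3 M2 untreated
  R4 @ bar4.0: E3/D4 m7 untreated
  R3 @ bar4.2: E3 above D3
  R4 @ bar4.2: E3/D3 M2 untreated
  R3 @ bar4.3: E3 above D3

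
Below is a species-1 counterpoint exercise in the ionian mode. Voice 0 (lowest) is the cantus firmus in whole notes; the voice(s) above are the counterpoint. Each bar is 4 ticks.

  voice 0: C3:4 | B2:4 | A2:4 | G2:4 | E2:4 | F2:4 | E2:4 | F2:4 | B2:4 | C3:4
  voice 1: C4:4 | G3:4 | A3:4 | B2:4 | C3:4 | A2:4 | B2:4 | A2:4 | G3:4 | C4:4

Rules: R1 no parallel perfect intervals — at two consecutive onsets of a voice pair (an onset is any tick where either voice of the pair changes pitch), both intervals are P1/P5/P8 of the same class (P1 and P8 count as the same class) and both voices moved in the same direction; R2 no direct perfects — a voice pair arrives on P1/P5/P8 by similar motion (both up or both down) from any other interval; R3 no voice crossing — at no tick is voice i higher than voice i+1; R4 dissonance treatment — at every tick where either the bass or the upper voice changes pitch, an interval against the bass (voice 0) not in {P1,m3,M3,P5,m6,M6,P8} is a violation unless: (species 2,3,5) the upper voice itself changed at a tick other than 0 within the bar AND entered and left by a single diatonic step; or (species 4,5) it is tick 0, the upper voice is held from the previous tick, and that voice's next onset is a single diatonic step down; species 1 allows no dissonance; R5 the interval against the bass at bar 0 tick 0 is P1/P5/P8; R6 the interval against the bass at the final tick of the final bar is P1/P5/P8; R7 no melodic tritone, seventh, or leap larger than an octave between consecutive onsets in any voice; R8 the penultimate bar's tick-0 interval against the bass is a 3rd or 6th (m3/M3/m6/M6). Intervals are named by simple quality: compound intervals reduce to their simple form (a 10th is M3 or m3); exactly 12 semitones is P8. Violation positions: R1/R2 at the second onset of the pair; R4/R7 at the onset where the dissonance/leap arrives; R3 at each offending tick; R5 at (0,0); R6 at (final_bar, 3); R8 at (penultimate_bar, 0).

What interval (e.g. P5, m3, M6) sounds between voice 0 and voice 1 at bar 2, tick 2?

voice 0=A2 voice 1=A3 -> P8

P8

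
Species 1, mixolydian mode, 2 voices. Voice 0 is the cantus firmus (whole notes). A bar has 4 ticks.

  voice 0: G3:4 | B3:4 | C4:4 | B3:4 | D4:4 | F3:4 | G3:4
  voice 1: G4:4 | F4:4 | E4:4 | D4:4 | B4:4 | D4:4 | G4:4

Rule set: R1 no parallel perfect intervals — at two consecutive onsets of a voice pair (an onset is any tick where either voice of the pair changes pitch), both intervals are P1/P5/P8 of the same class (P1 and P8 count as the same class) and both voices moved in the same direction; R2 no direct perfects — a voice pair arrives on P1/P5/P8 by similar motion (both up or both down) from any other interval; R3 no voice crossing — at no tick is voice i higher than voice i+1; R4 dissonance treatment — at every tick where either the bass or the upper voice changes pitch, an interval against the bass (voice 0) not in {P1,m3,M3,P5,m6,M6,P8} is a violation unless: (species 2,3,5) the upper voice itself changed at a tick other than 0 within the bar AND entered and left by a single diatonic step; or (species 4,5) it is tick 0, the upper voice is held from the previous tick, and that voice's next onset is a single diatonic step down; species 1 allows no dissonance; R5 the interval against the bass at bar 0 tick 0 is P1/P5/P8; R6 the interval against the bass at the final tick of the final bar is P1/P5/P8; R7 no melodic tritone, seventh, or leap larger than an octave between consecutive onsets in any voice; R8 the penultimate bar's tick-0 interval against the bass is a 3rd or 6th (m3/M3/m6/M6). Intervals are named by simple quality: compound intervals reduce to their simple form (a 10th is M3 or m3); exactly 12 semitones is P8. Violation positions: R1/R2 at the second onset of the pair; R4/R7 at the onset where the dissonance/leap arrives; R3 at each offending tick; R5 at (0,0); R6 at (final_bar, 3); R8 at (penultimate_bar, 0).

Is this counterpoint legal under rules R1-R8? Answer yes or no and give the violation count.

bar 0: v0=G3 v1=G4 (P8)
bar 1: v0=B3 v1=F4 (TT)
bar 2: v0=C4 v1=E4 (M3)
bar 3: v0=B3 v1=D4 (m3)
bar 4: v0=D4 v1=B4 (M6)
bar 5: v0=F3 v1=D4 (M6)
bar 6: v0=G3 v1=G4 (P8)
  R4 @ bar1.0: B3/F4 TT untreated
  R2 @ bar6.0: F3/D4 M6 -> G3/G4 P8 similar

No (2 violations)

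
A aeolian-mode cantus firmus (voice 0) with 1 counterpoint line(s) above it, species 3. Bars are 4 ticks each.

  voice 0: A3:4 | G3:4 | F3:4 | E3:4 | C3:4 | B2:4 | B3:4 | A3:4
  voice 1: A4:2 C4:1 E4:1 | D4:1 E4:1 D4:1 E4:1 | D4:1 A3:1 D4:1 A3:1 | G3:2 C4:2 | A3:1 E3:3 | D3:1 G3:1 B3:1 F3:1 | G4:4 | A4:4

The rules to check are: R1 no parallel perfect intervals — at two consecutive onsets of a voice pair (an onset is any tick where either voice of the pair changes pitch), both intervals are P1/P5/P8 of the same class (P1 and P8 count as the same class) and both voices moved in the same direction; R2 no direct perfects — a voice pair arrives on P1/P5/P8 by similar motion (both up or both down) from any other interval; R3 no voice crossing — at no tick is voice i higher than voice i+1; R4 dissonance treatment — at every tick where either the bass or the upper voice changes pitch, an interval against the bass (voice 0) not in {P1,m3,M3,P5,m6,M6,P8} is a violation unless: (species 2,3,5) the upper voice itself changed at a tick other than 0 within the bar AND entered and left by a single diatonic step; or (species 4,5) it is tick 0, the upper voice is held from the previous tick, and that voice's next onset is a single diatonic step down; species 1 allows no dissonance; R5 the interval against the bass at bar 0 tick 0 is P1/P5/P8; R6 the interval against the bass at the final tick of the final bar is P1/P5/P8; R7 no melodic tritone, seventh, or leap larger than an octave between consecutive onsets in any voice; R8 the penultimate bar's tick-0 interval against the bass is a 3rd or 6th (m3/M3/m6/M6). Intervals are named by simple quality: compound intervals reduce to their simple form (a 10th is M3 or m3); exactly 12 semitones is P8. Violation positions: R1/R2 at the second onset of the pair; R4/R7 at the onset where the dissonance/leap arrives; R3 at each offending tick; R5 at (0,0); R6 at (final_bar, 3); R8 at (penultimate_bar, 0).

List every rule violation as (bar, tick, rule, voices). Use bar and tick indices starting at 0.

bar 0: v0=A3 v1=A4 downbeat P8
bar 1: v0=G3 v1=D4 downbeat P5
bar 2: v0=F3 v1=D4 downbeat M6
bar 3: v0=E3 v1=G3 downbeat m3
bar 4: v0=C3 v1=A3 downbeat M6
bar 5: v0=B2 v1=D3 downbeat m3
bar 6: v0=B3 v1=G4 downbeat m6
bar 7: v0=A3 v1=A4 downbeat P8
  -> R1 @ bar 1 tick 0 v(0, 1): A3/E4 P5 -> G3/D4 P5 similar
  -> R4 @ bar 5 tick 3 v(0, 1): B2/F3 TT untreated
  -> R7 @ bar 5 tick 3 v(1,): B3->F3 leap 6st
  -> R7 @ bar 6 tick 0 v(1,): F3->G4 leap 14st

(1, 0, R1, (0, 1))
(5, 3, R4, (0, 1))
(5, 3, R7, (1,))
(6, 0, R7, (1,))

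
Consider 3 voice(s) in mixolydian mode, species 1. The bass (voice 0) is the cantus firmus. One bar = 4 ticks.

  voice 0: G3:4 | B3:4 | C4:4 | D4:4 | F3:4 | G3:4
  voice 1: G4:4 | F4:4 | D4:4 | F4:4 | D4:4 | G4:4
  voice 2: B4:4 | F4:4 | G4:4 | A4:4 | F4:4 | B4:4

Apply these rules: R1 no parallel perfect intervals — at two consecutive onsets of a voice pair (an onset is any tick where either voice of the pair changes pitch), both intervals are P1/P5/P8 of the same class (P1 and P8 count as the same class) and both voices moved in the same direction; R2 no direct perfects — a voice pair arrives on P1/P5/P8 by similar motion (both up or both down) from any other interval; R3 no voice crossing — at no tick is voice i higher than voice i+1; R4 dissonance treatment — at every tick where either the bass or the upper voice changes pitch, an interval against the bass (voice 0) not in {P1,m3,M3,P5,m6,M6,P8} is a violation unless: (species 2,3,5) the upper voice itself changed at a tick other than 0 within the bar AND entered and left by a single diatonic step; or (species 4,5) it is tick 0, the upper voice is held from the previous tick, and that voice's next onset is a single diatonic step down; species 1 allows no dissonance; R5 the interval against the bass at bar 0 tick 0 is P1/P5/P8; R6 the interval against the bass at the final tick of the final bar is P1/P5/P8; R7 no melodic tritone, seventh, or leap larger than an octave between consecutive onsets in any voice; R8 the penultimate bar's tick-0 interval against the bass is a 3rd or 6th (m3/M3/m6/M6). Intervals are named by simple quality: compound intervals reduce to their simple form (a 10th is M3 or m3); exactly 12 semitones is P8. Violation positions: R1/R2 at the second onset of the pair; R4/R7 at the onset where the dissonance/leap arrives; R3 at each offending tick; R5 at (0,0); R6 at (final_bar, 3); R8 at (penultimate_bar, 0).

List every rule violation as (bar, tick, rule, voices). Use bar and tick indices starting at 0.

bar 0: v0=G3 v1=G4 v2=B4 downbeat M3
bar 1: v0=B3 v1=F4 v2=F4 downbeat TT
bar 2: v0=C4 v1=D4 v2=G4 downbeat P5
bar 3: v0=D4 v1=F4 v2=A4 downbeat P5
bar 4: v0=F3 v1=D4 v2=F4 downbeat P8
bar 5: v0=G3 v1=G4 v2=B4 downbeat M3
  -> R5 @ bar 0 tick 0 v(0, 2): opens on M3
  -> R2 @ bar 1 tick 0 v(1, 2): G4/B4 M3 -> F4/F4 P1 similar
  -> R4 @ bar 1 tick 0 v(0, 1): B3/F4 TT untreated
  -> R4 @ bar 1 tick 0 v(0, 2): B3/F4 TT untreated
  -> R7 @ bar 1 tick 0 v(2,): B4->F4 leap 6st
  -> R2 @ bar 2 tick 0 v(0, 2): B3/F4 TT -> C4/G4 P5 similar
  -> R4 @ bar 2 tick 0 v(0, 1): C4/D4 M2 untreated
  -> R1 @ bar 3 tick 0 v(0, 2): C4/G4 P5 -> D4/A4 P5 similar
  -> R2 @ bar 4 tick 0 v(0, 2): D4/A4 P5 -> F3/F4 P8 similar
  -> R8 @ bar 4 tick 0 v(0, 2): penult P8 not 3rd/6th
  -> R2 @ bar 5 tick 0 v(0, 1): F3/D4 M6 -> G3/G4 P8 similar
  -> R7 @ bar 5 tick 0 v(2,): F4->B4 leap 6st
  -> R6 @ bar 5 tick 3 v(0, 2): closes on M3

(0, 0, R5, (0, 2))
(1, 0, R2, (1, 2))
(1, 0, R4, (0, 1))
(1, 0, R4, (0, 2))
(1, 0, R7, (2,))
(2, 0, R2, (0, 2))
(2, 0, R4, (0, 1))
(3, 0, R1, (0, 2))
(4, 0, R2, (0, 2))
(4, 0, R8, (0, 2))
(5, 0, R2, (0, 1))
(5, 0, R7, (2,))
(5, 3, R6, (0, 2))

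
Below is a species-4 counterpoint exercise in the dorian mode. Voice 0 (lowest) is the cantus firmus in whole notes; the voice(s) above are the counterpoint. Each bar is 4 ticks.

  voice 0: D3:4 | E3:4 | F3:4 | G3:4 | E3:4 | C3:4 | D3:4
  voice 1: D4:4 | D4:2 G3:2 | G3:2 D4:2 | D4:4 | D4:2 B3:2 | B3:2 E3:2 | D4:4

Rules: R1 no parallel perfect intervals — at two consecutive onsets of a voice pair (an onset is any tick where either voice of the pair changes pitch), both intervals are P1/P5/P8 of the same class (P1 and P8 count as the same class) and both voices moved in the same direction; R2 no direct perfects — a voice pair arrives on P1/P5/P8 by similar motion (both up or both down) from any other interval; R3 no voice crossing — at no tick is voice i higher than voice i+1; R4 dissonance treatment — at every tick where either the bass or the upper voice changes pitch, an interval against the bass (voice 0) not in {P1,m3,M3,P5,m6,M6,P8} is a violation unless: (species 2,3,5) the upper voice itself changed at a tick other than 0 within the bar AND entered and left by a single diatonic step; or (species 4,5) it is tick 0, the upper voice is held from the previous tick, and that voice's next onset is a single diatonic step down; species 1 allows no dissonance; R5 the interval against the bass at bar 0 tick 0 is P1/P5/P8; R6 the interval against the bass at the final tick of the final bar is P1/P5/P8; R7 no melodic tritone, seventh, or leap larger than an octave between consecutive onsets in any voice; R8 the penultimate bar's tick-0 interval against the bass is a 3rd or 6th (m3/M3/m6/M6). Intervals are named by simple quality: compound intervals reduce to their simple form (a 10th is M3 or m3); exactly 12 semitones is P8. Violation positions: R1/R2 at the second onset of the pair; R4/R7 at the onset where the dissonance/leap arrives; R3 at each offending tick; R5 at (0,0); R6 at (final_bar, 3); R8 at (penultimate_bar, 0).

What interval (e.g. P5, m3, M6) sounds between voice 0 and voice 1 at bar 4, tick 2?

voice 0=E3 voice 1=B3 -> P5

P5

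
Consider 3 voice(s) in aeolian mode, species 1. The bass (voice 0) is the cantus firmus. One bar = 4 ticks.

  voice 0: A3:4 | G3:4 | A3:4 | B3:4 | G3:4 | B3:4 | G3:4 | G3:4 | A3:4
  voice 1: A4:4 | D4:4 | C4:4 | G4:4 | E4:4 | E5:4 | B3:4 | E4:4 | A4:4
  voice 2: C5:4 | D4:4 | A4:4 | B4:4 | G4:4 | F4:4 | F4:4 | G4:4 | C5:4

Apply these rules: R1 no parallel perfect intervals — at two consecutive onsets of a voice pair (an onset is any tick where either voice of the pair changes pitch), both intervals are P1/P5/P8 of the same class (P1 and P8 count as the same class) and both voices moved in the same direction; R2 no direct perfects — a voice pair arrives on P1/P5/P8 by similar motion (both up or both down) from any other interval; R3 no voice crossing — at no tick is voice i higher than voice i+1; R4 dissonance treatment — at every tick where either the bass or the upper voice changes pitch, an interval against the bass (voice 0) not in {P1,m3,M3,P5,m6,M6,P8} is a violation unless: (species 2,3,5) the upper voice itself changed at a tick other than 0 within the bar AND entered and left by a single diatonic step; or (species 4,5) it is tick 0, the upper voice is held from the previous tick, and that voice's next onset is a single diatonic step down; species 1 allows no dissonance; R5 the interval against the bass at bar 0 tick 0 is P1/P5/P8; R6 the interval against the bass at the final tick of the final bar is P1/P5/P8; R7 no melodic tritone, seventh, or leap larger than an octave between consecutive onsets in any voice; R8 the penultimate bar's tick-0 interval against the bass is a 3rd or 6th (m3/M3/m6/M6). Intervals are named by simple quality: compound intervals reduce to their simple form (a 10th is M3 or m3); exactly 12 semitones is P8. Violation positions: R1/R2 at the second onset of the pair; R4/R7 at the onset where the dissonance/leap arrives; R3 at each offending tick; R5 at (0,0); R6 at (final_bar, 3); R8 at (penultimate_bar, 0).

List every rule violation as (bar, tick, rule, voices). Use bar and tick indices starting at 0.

bar 0: v0=A3 v1=A4 v2=C5 downbeat m3
bar 1: v0=G3 v1=D4 v2=D4 downbeat P5
bar 2: v0=A3 v1=C4 v2=A4 downbeat P8
bar 3: v0=B3 v1=G4 v2=B4 downbeat P8
bar 4: v0=G3 v1=E4 v2=G4 downbeat P8
bar 5: v0=B3 v1=E5 v2=F4 downbeat TT
bar 6: v0=G3 v1=B3 v2=F4 downbeat m7
bar 7: v0=G3 v1=E4 v2=G4 downbeat P8
bar 8: v0=A3 v1=A4 v2=C5 downbeat m3
  -> R5 @ bar 0 tick 0 v(0, 2): opens on m3
  -> R2 @ bar 1 tick 0 v(0, 1): A3/A4 P8 -> G3/D4 P5 similar
  -> R2 @ bar 1 tick 0 v(0, 2): A3/C5 m3 -> G3/D4 P5 similar
  -> R2 @ bar 1 tick 0 v(1, 2): A4/C5 m3 -> D4/D4 P1 similar
  -> R7 @ bar 1 tick 0 v(2,): C5->D4 leap 10st
  -> R2 @ bar 2 tick 0 v(0, 2): G3/D4 P5 -> A3/A4 P8 similar
  -> R1 @ bar 3 tick 0 v(0, 2): A3/A4 P8 -> B3/B4 P8 similar
  -> R1 @ bar 4 tick 0 v(0, 2): B3/B4 P8 -> G3/G4 P8 similar
  -> R3 @ bar 5 tick 0 v(1, 2): E5 above F4
  -> R4 @ bar 5 tick 0 v(0, 1): B3/E5 P4 untreated
  -> R4 @ bar 5 tick 0 v(0, 2): B3/F4 TT untreated
  -> R3 @ bar 5 tick 1 v(1, 2): E5 above F4
  -> R3 @ bar 5 tick 2 v(1, 2): E5 above F4
  -> R3 @ bar 5 tick 3 v(1, 2): E5 above F4
  -> R4 @ bar 6 tick 0 v(0, 2): G3/F4 m7 untreated
  -> R7 @ bar 6 tick 0 v(1,): E5->B3 leap 17st
  -> R8 @ bar 7 tick 0 v(0, 2): penult P8 not 3rd/6th
  -> R2 @ bar 8 tick 0 v(0, 1): G3/E4 M6 -> A3/A4 P8 similar
  -> R6 @ bar 8 tick 3 v(0, 2): closes on m3

(0, 0, R5, (0, 2))
(1, 0, R2, (0, 1))
(1, 0, R2, (0, 2))
(1, 0, R2, (1, 2))
(1, 0, R7, (2,))
(2, 0, R2, (0, 2))
(3, 0, R1, (0, 2))
(4, 0, R1, (0, 2))
(5, 0, R3, (1, 2))
(5, 0, R4, (0, 1))
(5, 0, R4, (0, 2))
(5, 1, R3, (1, 2))
(5, 2, R3, (1, 2))
(5, 3, R3, (1, 2))
(6, 0, R4, (0, 2))
(6, 0, R7, (1,))
(7, 0, R8, (0, 2))
(8, 0, R2, (0, 1))
(8, 3, R6, (0, 2))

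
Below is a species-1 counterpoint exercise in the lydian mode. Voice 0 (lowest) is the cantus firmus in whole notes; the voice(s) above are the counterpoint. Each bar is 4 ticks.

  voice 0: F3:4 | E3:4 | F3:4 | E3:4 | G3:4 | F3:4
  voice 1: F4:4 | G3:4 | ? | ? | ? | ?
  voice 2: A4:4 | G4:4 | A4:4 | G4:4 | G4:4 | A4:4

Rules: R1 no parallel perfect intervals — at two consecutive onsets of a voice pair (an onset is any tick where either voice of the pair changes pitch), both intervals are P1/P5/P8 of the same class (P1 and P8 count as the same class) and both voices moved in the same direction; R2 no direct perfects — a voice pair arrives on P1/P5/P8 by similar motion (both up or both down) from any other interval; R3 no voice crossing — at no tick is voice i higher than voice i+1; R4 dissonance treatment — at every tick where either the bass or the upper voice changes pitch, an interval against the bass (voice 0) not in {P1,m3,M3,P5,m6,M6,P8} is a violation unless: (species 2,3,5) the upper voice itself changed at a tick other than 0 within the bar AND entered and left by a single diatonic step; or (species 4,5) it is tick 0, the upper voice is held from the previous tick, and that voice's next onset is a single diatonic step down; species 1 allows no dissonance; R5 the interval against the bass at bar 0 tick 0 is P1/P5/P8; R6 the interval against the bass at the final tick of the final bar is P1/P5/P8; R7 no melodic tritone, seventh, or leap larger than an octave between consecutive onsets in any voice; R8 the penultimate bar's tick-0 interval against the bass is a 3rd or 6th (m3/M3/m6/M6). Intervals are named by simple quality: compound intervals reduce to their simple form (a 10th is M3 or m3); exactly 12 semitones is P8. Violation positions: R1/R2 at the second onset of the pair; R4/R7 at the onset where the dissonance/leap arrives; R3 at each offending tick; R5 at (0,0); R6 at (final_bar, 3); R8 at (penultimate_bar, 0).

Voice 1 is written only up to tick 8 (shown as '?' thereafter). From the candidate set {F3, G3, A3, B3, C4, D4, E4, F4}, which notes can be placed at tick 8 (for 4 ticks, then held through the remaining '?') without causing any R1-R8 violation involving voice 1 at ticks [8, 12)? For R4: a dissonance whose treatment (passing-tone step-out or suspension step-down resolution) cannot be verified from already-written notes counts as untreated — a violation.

{F3}

F3: legal
G3: violates R4
A3: violates R1
B3: violates R4
C4: violates R2
D4: violates R2
E4: violates R4
F4: violates R2,R7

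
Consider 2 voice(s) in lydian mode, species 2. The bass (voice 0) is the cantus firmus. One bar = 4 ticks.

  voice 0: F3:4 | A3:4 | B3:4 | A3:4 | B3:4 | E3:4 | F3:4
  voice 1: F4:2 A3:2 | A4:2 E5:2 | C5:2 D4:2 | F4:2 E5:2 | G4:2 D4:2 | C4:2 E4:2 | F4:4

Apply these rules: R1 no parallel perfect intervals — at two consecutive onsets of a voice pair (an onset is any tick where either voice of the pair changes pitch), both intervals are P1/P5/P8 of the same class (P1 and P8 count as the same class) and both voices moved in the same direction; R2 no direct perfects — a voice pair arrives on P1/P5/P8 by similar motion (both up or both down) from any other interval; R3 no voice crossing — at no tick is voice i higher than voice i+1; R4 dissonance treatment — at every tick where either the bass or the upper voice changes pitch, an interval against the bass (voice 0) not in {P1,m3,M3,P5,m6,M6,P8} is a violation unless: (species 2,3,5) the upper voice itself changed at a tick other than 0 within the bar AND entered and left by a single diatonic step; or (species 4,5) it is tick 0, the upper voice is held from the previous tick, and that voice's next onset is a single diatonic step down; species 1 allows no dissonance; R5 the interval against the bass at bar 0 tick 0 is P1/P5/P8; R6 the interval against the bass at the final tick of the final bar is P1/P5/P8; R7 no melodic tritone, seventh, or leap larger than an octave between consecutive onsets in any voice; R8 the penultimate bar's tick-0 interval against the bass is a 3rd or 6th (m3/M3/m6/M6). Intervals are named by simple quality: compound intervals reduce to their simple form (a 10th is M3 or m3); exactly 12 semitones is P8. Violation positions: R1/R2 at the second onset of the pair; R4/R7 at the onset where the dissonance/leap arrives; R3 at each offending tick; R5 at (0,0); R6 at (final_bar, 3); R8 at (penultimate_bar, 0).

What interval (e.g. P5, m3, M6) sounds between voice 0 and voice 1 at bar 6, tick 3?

voice 0=F3 voice 1=F4 -> P8

P8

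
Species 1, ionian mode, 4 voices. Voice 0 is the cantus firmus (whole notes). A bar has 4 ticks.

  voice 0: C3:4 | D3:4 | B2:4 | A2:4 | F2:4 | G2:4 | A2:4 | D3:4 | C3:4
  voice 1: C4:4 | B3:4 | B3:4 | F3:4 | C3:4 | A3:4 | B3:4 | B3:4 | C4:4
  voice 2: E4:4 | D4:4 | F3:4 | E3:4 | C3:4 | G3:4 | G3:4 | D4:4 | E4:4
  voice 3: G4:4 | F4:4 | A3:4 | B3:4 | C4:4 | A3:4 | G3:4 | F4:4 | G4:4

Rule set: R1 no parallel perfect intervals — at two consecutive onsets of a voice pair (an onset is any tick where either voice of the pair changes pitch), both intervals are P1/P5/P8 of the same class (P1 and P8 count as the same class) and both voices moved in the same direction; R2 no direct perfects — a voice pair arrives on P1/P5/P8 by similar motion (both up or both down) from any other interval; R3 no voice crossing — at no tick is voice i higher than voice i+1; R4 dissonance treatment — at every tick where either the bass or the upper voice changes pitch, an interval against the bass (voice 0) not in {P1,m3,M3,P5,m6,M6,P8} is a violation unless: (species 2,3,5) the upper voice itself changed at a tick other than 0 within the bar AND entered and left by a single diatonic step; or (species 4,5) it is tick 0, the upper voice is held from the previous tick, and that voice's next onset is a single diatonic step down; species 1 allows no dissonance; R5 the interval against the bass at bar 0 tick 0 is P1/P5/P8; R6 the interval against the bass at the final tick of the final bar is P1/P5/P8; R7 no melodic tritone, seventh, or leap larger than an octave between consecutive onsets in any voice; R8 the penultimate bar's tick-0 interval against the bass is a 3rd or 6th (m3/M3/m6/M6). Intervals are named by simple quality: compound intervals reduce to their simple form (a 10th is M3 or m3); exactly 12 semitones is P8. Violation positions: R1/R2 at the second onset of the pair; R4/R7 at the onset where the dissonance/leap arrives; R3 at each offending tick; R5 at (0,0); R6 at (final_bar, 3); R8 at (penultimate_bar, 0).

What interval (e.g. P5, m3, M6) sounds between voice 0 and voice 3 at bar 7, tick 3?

voice 0=D3 voice 3=F4 -> m3

m3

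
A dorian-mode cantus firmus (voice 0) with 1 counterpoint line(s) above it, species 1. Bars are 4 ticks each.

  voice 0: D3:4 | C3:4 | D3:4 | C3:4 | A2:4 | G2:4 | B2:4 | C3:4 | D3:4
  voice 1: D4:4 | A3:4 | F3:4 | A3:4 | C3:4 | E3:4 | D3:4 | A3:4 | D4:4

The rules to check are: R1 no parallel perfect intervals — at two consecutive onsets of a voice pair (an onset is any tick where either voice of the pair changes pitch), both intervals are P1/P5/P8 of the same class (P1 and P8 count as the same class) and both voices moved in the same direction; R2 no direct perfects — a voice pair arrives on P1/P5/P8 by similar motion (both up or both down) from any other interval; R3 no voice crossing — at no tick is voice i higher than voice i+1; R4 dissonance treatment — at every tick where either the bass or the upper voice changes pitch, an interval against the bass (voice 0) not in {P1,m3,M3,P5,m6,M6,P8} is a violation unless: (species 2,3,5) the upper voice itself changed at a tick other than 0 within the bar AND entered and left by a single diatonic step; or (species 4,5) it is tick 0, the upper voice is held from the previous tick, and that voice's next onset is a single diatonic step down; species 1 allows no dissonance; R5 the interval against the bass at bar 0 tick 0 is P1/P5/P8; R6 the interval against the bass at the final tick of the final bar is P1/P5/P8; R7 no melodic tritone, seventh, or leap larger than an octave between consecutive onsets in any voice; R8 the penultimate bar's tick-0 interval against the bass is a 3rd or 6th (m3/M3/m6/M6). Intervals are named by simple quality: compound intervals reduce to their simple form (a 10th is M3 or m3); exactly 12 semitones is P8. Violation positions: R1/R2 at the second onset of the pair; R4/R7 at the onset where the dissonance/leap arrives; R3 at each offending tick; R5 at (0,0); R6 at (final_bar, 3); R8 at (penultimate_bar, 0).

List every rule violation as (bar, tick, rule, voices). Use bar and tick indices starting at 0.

(8, 0, R2, (0, 1))

bar 0: v0=D3 v1=D4 downbeat P8
bar 1: v0=C3 v1=A3 downbeat M6
bar 2: v0=D3 v1=F3 downbeat m3
bar 3: v0=C3 v1=A3 downbeat M6
bar 4: v0=A2 v1=C3 downbeat m3
bar 5: v0=G2 v1=E3 downbeat M6
bar 6: v0=B2 v1=D3 downbeat m3
bar 7: v0=C3 v1=A3 downbeat M6
bar 8: v0=D3 v1=D4 downbeat P8
  -> R2 @ bar 8 tick 0 v(0, 1): C3/A3 M6 -> D3/D4 P8 similar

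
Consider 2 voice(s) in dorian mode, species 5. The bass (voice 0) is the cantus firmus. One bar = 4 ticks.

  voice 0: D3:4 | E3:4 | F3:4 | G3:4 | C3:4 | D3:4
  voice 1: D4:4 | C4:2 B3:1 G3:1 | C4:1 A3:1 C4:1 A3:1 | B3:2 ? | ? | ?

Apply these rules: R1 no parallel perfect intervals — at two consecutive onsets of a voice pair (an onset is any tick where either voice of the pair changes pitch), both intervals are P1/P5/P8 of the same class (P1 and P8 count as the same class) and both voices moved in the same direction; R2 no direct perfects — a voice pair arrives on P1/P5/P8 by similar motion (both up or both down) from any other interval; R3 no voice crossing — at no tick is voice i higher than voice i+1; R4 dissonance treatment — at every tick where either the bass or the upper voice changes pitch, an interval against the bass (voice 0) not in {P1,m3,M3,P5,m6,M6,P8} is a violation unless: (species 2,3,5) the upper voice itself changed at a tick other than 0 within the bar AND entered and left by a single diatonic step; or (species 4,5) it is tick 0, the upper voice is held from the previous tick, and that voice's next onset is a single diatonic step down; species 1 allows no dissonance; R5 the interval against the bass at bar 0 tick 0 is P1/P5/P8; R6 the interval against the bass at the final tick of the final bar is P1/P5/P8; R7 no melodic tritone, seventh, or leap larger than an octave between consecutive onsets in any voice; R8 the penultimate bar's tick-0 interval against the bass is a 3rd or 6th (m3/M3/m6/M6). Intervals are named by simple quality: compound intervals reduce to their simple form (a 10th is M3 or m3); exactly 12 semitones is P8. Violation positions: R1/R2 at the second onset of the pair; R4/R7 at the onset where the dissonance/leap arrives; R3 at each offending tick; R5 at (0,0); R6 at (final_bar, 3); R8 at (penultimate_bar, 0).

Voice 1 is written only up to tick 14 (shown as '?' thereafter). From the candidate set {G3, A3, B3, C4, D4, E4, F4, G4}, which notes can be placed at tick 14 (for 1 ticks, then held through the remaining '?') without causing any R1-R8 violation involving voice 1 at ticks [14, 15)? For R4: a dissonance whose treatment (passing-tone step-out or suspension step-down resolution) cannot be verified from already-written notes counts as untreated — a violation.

G3: legal
A3: violates R4
B3: legal
C4: violates R4
D4: legal
E4: legal
F4: violates R4,R7
G4: legal

{B3, D4, E4, G3, G4}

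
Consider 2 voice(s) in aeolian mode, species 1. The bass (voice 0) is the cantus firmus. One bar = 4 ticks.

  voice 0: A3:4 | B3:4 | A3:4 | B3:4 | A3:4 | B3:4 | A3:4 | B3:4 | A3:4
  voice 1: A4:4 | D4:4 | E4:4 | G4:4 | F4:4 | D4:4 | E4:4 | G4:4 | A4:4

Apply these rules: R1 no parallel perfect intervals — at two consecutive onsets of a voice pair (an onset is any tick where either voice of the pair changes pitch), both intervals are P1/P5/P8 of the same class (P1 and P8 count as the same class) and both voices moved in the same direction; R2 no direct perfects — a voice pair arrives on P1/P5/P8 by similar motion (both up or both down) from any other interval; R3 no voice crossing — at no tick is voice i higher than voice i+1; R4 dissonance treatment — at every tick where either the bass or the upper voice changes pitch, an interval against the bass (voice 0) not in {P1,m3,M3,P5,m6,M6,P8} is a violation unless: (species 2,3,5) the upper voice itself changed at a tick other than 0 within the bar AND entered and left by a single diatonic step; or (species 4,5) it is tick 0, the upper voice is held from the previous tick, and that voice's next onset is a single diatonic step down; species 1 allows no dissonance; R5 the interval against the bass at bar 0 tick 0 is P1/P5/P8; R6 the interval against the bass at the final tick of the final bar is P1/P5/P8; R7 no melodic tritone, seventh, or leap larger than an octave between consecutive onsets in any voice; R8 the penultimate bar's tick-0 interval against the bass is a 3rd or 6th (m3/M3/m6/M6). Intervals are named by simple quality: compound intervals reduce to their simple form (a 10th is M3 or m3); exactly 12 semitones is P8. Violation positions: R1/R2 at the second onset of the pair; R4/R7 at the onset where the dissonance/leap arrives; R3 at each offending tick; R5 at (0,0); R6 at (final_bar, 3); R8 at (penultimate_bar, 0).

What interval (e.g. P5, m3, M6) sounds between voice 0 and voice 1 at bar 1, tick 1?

m3

voice 0=B3 voice 1=D4 -> m3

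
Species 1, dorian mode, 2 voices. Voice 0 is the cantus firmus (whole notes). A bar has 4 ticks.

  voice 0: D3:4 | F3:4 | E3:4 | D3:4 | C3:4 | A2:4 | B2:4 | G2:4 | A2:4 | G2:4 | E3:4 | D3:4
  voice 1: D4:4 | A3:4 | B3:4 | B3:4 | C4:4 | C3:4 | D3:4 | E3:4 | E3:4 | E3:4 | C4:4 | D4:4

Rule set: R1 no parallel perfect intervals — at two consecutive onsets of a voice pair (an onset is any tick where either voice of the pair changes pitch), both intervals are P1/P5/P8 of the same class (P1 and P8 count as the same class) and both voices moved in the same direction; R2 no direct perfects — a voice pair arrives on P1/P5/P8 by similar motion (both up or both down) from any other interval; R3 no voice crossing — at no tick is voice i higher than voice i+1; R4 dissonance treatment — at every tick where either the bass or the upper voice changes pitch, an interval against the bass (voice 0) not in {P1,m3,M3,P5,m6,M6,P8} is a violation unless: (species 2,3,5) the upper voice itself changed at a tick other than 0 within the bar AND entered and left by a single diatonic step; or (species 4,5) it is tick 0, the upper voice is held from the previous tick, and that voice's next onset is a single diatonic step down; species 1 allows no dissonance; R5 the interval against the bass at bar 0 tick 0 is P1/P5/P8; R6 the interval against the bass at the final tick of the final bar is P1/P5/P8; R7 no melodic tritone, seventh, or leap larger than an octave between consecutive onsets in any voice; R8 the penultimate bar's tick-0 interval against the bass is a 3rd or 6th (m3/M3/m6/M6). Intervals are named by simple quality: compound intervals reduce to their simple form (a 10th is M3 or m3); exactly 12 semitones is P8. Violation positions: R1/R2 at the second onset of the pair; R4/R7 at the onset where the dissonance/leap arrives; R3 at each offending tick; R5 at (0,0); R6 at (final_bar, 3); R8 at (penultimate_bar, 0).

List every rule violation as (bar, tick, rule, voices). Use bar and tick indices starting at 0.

bar 0: v0=D3 v1=D4 downbeat P8
bar 1: v0=F3 v1=A3 downbeat M3
bar 2: v0=E3 v1=B3 downbeat P5
bar 3: v0=D3 v1=B3 downbeat M6
bar 4: v0=C3 v1=C4 downbeat P8
bar 5: v0=A2 v1=C3 downbeat m3
bar 6: v0=B2 v1=D3 downbeat m3
bar 7: v0=G2 v1=E3 downbeat M6
bar 8: v0=A2 v1=E3 downbeat P5
bar 9: v0=G2 v1=E3 downbeat M6
bar 10: v0=E3 v1=C4 downbeat m6
bar 11: v0=D3 v1=D4 downbeat P8

No violations across 12 bars (D3..D3 vs D4..D4).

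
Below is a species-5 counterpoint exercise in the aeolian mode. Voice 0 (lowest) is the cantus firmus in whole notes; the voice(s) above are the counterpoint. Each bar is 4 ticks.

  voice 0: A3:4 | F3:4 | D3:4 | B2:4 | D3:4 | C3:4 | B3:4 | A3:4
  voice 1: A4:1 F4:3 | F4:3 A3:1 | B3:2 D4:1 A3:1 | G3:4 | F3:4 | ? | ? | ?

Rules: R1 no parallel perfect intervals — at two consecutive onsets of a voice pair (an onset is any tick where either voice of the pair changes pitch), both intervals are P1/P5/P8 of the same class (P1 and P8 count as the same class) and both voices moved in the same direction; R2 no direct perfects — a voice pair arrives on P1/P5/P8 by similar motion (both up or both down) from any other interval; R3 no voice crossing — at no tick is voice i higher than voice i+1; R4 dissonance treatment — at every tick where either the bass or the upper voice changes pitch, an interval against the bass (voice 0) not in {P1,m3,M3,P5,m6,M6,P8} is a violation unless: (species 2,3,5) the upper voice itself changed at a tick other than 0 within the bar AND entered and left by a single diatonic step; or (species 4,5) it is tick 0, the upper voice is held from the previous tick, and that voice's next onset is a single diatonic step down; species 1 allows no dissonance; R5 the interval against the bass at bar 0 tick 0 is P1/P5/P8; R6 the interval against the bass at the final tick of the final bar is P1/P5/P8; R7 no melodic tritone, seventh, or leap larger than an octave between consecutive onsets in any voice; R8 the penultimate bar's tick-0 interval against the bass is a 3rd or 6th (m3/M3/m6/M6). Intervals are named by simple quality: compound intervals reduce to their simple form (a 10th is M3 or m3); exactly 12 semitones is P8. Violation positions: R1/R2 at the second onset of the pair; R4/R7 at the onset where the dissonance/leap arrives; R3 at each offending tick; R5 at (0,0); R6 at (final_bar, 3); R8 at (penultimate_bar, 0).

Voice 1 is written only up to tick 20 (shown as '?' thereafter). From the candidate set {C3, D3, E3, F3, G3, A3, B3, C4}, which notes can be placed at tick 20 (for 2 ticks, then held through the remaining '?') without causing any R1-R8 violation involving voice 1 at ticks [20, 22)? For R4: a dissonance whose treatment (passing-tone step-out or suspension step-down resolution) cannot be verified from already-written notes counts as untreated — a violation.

{A3, C4, E3, G3}

C3: violates R2
D3: violates R4
E3: legal
F3: violates R4
G3: legal
A3: legal
B3: violates R4,R7
C4: legal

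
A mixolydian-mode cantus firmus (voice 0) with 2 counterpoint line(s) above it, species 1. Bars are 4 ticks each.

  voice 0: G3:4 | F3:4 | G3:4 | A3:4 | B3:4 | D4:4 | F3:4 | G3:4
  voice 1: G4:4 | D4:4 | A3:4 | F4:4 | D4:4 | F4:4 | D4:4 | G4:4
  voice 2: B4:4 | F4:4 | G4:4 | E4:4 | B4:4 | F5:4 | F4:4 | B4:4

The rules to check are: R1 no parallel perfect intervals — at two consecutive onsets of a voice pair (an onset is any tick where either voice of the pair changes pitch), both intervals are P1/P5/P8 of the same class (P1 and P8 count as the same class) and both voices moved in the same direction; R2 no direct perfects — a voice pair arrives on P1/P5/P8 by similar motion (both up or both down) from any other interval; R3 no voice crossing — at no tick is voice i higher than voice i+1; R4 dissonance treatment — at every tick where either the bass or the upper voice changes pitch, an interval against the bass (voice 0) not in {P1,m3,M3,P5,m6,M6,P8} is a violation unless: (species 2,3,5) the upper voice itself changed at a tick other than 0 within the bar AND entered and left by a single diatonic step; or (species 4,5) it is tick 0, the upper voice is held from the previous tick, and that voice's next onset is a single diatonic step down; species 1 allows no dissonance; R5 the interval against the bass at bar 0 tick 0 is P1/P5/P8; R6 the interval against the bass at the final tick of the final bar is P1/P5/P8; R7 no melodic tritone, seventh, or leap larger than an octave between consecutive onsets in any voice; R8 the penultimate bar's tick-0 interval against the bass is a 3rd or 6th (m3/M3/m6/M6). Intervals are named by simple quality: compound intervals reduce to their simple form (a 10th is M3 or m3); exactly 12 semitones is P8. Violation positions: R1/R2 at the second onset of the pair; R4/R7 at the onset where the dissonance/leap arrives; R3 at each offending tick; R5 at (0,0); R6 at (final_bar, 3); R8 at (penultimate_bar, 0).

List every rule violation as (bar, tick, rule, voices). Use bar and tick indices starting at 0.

(0, 0, R5, (0, 2))
(1, 0, R2, (0, 2))
(1, 0, R7, (2,))
(2, 0, R1, (0, 2))
(2, 0, R4, (0, 1))
(3, 0, R3, (1, 2))
(3, 1, R3, (1, 2))
(3, 2, R3, (1, 2))
(3, 3, R3, (1, 2))
(4, 0, R2, (0, 2))
(5, 0, R2, (1, 2))
(5, 0, R7, (2,))
(6, 0, R2, (0, 2))
(6, 0, R8, (0, 2))
(7, 0, R2, (0, 1))
(7, 0, R7, (2,))
(7, 3, R6, (0, 2))

bar 0: v0=G3 v1=G4 v2=B4 downbeat M3
bar 1: v0=F3 v1=D4 v2=F4 downbeat P8
bar 2: v0=G3 v1=A3 v2=G4 downbeat P8
bar 3: v0=A3 v1=F4 v2=E4 downbeat P5
bar 4: v0=B3 v1=D4 v2=B4 downbeat P8
bar 5: v0=D4 v1=F4 v2=F5 downbeat m3
bar 6: v0=F3 v1=D4 v2=F4 downbeat P8
bar 7: v0=G3 v1=G4 v2=B4 downbeat M3
  -> R5 @ bar 0 tick 0 v(0, 2): opens on M3
  -> R2 @ bar 1 tick 0 v(0, 2): G3/B4 M3 -> F3/F4 P8 similar
  -> R7 @ bar 1 tick 0 v(2,): B4->F4 leap 6st
  -> R1 @ bar 2 tick 0 v(0, 2): F3/F4 P8 -> G3/G4 P8 similar
  -> R4 @ bar 2 tick 0 v(0, 1): G3/A3 M2 untreated
  -> R3 @ bar 3 tick 0 v(1, 2): F4 above E4
  -> R3 @ bar 3 tick 1 v(1, 2): F4 above E4
  -> R3 @ bar 3 tick 2 v(1, 2): F4 above E4
  -> R3 @ bar 3 tick 3 v(1, 2): F4 above E4
  -> R2 @ bar 4 tick 0 v(0, 2): A3/E4 P5 -> B3/B4 P8 similar
  -> R2 @ bar 5 tick 0 v(1, 2): D4/B4 M6 -> F4/F5 P8 similar
  -> R7 @ bar 5 tick 0 v(2,): B4->F5 leap 6st
  -> R2 @ bar 6 tick 0 v(0, 2): D4/F5 m3 -> F3/F4 P8 similar
  -> R8 @ bar 6 tick 0 v(0, 2): penult P8 not 3rd/6th
  -> R2 @ bar 7 tick 0 v(0, 1): F3/D4 M6 -> G3/G4 P8 similar
  -> R7 @ bar 7 tick 0 v(2,): F4->B4 leap 6st
  -> R6 @ bar 7 tick 3 v(0, 2): closes on M3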